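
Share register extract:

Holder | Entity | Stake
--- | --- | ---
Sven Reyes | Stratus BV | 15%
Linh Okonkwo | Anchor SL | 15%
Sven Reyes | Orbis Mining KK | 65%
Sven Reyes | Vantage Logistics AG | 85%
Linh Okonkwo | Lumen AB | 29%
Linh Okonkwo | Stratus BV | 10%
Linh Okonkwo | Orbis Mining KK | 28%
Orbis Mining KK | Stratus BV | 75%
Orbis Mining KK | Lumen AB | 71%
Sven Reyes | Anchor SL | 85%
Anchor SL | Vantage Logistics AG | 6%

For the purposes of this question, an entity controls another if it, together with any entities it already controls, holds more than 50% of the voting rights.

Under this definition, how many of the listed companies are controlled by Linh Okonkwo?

0

Linh's largest direct stake is 29% in Lumen, which does not meet the threshold.
Linh controls 0 companies.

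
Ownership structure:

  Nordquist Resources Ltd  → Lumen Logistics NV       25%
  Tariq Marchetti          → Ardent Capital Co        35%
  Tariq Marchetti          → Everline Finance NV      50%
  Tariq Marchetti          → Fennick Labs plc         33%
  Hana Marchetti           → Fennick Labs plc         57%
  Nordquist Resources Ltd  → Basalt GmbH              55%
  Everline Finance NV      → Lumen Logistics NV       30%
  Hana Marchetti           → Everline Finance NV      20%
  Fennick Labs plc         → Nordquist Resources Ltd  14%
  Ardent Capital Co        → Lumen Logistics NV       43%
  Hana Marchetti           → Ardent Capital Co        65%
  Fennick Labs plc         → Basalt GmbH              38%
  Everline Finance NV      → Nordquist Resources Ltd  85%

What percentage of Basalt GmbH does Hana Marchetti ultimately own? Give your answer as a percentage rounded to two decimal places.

Hana reaches Basalt along 3 paths.
Via Fennick: 57% × 38% = 21.66%.
Via Everline → Nordquist: 20% × 85% × 55% = 9.35%.
Via Fennick → Nordquist: 57% × 14% × 55% = 4.389%.
Total: 21.66% + 9.35% + 4.389% = 35.399%.
Rounded: 35.40%.

35.40%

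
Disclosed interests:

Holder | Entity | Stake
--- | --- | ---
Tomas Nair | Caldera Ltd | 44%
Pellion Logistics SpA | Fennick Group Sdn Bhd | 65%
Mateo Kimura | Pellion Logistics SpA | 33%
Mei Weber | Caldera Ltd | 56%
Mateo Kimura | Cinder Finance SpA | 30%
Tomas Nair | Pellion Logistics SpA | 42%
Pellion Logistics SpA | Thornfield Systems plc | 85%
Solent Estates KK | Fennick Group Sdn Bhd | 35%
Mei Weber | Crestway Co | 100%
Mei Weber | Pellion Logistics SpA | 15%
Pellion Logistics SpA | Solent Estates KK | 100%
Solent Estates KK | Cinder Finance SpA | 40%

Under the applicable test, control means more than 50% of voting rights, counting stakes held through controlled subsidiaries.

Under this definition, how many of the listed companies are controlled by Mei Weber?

2

Mei holds 56% of Caldera, so Mei controls Caldera.
Mei holds 100% of Crestway, so Mei controls Crestway.
No other company's threshold is met.
Mei controls 2 companies.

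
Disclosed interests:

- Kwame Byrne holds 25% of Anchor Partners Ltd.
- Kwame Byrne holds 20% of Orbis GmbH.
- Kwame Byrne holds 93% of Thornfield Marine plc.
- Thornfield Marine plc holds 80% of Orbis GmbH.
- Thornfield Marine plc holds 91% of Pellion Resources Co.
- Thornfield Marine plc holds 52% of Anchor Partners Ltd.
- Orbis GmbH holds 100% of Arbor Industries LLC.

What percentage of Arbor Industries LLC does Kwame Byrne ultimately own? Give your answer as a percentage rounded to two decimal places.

Kwame reaches Arbor along 2 paths.
Via Orbis: 20% × 100% = 20%.
Via Thornfield → Orbis: 93% × 80% × 100% = 74.4%.
Total: 20% + 74.4% = 94.4%.
Rounded: 94.40%.

94.40%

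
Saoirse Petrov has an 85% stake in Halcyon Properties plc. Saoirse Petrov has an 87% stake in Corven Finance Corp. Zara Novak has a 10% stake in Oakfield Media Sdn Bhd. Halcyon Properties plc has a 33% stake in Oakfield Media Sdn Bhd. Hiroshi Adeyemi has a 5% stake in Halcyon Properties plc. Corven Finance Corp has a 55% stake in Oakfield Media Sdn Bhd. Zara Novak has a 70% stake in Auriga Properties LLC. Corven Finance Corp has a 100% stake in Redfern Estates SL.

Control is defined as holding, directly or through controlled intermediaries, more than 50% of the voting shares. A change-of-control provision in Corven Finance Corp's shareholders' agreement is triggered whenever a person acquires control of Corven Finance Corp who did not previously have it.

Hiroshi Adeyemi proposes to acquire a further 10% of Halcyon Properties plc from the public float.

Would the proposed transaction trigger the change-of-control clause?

No

The purchase changes only Hiroshi's holdings, so Hiroshi is the only person who could newly come to control Corven.
Hiroshi's largest direct stake is 5% in Halcyon, which does not meet the threshold, so Hiroshi controls no company.
Neither Hiroshi nor any entity Hiroshi controls holds any voting interest in Corven.
So before the transaction, Hiroshi does not control Corven.
After the purchase, Hiroshi's direct stake in Halcyon rises to 5% + 10% = 15%.
Hiroshi's side now holds 15% of Halcyon, not > 50%, so Hiroshi still does not control Halcyon.
After the transaction, neither Hiroshi nor any entity Hiroshi controls holds a voting interest in Corven, so Hiroshi still does not control it.
No new person acquires control, so the clause is not triggered.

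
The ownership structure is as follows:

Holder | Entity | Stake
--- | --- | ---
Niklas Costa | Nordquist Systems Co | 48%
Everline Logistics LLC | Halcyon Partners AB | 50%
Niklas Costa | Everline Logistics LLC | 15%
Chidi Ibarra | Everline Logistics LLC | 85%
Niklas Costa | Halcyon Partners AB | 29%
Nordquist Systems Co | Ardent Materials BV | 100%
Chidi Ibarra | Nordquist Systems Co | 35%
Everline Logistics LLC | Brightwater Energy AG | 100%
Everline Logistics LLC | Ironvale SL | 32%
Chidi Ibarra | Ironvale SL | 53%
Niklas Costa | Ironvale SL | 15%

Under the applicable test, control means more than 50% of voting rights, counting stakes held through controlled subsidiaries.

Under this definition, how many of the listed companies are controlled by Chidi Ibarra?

Chidi holds 85% of Everline, so Chidi controls Everline.
Everline holds 100% of Brightwater, so Chidi controls Brightwater.
Chidi and Everline together hold 53% + 32% = 85% of Ironvale, so Chidi controls Ironvale.
No other company's threshold is met.
Chidi controls 3 companies.

3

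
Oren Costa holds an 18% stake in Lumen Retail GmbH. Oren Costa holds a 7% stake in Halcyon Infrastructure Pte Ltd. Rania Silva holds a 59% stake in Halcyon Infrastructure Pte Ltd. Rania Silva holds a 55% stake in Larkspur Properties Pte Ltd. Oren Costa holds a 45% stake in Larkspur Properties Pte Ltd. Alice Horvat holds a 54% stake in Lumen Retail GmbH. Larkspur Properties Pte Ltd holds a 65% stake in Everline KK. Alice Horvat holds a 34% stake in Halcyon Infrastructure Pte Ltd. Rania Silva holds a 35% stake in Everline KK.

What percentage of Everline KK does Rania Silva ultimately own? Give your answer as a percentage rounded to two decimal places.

Rania reaches Everline along 2 paths.
Via Larkspur: 55% × 65% = 35.75%.
Direct stake: 35% = 35%.
Total: 35.75% + 35% = 70.75%.

70.75%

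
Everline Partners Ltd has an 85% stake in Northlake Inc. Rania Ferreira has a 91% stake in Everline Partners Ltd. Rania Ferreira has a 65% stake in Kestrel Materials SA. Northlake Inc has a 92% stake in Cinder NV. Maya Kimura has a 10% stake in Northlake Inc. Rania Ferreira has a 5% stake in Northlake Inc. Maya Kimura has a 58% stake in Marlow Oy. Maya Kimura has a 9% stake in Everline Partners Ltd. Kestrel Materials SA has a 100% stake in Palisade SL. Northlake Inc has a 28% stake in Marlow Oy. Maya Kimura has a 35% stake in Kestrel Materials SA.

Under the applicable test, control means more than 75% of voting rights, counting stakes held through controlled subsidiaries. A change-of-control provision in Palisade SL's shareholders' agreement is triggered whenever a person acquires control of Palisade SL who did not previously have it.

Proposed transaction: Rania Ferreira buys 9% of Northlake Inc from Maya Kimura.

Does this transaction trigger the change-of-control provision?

No

The purchase adds only to Rania's holdings (Maya's stake shrinks), so Rania is the only person who could newly come to control Palisade.
Rania holds 91% of Everline, so Rania controls Everline.
Rania and Everline together hold 5% + 85% = 90% of Northlake, so Rania controls Northlake.
Northlake holds 92% of Cinder, so Rania controls Cinder.
Neither Rania nor any entity Rania controls holds any voting interest in Palisade.
So before the transaction, Rania does not control Palisade.
After the purchase, Rania's direct stake in Northlake rises to 5% + 9% = 14%, and Maya's stake falls to 1%.
Rania and Everline together hold 14% + 85% = 99% of Northlake, so Rania controls Northlake.
After the transaction, neither Rania nor any entity Rania controls holds a voting interest in Palisade, so Rania still does not control it.
No new person acquires control, so the clause is not triggered.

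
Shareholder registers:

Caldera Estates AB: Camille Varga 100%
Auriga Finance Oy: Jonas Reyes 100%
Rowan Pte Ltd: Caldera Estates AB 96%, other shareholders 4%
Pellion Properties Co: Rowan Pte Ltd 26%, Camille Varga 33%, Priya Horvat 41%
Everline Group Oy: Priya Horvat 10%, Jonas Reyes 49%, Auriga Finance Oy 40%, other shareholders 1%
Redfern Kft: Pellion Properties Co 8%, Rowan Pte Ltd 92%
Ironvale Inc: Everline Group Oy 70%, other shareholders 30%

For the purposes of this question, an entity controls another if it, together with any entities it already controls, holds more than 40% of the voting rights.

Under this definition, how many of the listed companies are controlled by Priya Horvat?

1

Priya holds 41% of Pellion, so Priya controls Pellion.
No other company's threshold is met.
Priya controls 1 company.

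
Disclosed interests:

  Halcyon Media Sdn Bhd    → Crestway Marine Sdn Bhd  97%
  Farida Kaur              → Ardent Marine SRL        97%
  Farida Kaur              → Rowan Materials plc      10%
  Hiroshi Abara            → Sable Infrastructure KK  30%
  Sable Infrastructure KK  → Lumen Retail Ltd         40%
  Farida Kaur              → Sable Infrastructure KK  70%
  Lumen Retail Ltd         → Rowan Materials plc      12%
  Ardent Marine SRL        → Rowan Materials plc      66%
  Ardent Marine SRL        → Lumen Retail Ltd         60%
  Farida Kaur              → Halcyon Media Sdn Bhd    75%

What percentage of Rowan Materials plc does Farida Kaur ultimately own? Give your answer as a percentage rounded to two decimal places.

84.36%

Farida reaches Rowan along 4 paths.
Via Ardent: 97% × 66% = 64.02%.
Direct stake: 10% = 10%.
Via Sable → Lumen: 70% × 40% × 12% = 3.36%.
Via Ardent → Lumen: 97% × 60% × 12% = 6.984%.
Total: 64.02% + 10% + 3.36% + 6.984% = 84.364%.
Rounded: 84.36%.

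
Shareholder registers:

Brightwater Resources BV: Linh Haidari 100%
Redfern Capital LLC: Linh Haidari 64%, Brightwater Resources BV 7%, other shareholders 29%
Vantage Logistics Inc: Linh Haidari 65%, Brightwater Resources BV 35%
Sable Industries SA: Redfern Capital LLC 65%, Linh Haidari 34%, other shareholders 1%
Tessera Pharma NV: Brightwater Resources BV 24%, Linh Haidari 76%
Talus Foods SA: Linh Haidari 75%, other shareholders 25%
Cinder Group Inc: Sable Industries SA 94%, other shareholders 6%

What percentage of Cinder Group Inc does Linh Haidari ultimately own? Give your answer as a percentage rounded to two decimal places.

75.34%

Linh reaches Cinder along 3 paths.
Via Redfern → Sable: 64% × 65% × 94% = 39.104%.
Via Brightwater → Redfern → Sable: 100% × 7% × 65% × 94% = 4.277%.
Via Sable: 34% × 94% = 31.96%.
Total: 39.104% + 4.277% + 31.96% = 75.341%.
Rounded: 75.34%.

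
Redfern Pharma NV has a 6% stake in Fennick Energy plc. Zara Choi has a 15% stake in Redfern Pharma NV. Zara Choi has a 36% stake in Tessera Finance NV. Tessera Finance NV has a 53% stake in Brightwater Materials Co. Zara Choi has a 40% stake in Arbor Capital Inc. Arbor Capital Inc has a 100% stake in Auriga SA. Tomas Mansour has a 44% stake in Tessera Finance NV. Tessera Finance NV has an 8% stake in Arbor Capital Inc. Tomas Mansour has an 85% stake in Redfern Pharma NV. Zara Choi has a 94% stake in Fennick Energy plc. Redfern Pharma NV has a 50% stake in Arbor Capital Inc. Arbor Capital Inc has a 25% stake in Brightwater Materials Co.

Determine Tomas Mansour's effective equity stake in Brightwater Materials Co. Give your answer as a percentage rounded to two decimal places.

Tomas reaches Brightwater along 3 paths.
Via Tessera → Arbor: 44% × 8% × 25% = 0.88%.
Via Redfern → Arbor: 85% × 50% × 25% = 10.625%.
Via Tessera: 44% × 53% = 23.32%.
Total: 0.88% + 10.625% + 23.32% = 34.825%.
Rounded: 34.83%.

34.83%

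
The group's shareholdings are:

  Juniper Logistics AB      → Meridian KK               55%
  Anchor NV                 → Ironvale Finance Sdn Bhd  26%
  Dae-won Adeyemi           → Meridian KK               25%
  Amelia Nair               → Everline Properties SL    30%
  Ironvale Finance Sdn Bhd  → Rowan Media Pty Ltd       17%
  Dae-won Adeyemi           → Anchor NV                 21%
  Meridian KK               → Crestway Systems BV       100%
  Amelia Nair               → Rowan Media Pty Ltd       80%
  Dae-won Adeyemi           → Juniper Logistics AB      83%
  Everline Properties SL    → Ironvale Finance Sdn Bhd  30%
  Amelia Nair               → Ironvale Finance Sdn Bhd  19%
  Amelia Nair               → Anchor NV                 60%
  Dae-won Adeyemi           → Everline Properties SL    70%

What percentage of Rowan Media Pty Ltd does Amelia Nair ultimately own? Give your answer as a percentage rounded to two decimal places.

Amelia reaches Rowan along 4 paths.
Via Everline → Ironvale: 30% × 30% × 17% = 1.53%.
Via Ironvale: 19% × 17% = 3.23%.
Via Anchor → Ironvale: 60% × 26% × 17% = 2.652%.
Direct stake: 80% = 80%.
Total: 1.53% + 3.23% + 2.652% + 80% = 87.412%.
Rounded: 87.41%.

87.41%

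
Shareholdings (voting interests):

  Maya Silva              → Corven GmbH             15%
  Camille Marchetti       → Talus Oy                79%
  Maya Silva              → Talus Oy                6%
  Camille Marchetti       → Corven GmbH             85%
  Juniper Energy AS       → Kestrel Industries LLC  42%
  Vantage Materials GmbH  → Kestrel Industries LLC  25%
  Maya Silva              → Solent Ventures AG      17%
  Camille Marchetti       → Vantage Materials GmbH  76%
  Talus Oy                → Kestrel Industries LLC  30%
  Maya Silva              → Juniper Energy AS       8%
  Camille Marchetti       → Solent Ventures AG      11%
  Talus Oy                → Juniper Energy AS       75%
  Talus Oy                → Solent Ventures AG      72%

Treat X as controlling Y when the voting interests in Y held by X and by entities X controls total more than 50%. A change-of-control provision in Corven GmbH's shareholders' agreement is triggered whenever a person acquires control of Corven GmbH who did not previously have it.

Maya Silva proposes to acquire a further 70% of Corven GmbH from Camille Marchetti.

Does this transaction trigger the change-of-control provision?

Yes

The purchase adds only to Maya's holdings (Camille's stake shrinks), so Maya is the only person who could newly come to control Corven.
Maya's largest direct stake is 17% in Solent, which does not meet the threshold, so Maya controls no company.
In Corven, Maya's side holds only 15%, not > 50%.
So before the transaction, Maya does not control Corven.
After the purchase, Maya's direct stake in Corven rises to 15% + 70% = 85%, and Camille's stake falls to 15%.
Maya holds 85% of Corven, so Maya controls Corven.
Maya did not control Corven before and does after, so the clause is triggered.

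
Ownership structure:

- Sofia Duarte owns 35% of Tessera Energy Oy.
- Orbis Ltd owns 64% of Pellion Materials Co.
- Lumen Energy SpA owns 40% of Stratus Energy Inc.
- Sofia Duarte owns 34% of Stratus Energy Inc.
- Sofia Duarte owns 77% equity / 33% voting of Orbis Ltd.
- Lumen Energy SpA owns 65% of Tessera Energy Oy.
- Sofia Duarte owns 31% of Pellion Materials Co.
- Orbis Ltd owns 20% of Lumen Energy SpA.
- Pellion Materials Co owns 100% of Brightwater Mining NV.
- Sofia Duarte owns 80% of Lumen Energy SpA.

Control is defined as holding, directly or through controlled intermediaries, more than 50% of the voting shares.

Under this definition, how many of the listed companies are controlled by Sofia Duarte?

Sofia holds 80% of Lumen, so Sofia controls Lumen.
Lumen and Sofia together hold 40% + 34% = 74% of Stratus, so Sofia controls Stratus.
Lumen and Sofia together hold 65% + 35% = 100% of Tessera, so Sofia controls Tessera.
No other company's threshold is met.
Sofia controls 3 companies.

3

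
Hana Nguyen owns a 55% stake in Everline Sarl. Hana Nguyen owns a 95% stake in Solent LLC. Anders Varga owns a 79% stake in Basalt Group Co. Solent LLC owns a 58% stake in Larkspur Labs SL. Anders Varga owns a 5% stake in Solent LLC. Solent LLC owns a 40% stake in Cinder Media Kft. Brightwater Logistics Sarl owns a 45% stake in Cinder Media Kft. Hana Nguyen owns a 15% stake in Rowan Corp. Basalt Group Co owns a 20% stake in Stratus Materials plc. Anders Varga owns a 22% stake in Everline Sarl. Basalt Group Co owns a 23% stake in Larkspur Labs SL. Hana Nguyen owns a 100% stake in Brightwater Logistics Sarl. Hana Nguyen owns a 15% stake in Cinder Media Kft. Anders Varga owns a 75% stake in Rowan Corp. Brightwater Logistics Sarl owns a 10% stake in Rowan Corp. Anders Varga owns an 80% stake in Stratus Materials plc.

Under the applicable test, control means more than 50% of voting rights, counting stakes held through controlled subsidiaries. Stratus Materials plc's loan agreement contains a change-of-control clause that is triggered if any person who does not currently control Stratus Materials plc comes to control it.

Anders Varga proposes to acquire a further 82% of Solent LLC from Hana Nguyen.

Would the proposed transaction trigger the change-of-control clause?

The purchase adds only to Anders's holdings (Hana's stake shrinks), so Anders is the only person who could newly come to control Stratus.
Anders holds 79% of Basalt, so Anders controls Basalt.
Anders and Basalt together hold 80% + 20% = 100% of Stratus, so Anders controls Stratus.
So Anders already controls Stratus before the transaction.
After the purchase, Anders's direct stake in Solent rises to 5% + 82% = 87%, and Hana's stake falls to 13%.
Anders controlled Stratus already, so this is not a new person acquiring control; every other person's position is unchanged or reduced.
No new person acquires control, so the clause is not triggered.

No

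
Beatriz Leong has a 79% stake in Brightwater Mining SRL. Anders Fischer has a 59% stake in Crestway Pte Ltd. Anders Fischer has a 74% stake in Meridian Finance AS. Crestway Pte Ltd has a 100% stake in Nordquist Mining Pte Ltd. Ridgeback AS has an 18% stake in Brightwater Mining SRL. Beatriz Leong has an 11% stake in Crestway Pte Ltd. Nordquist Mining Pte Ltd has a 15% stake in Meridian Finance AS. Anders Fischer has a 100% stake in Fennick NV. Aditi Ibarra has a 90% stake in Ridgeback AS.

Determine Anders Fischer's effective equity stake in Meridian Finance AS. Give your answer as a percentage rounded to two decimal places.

82.85%

Anders reaches Meridian along 2 paths.
Via Crestway → Nordquist: 59% × 100% × 15% = 8.85%.
Direct stake: 74% = 74%.
Total: 8.85% + 74% = 82.85%.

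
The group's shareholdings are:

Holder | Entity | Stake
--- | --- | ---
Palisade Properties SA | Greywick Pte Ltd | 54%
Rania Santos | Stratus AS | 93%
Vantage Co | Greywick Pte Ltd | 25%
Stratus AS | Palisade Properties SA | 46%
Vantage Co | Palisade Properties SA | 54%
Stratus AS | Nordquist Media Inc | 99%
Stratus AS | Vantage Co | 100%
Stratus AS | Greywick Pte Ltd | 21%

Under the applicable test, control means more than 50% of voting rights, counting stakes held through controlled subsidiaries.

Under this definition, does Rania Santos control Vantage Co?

Rania holds 93% of Stratus, so Rania controls Stratus.
Stratus holds 100% of Vantage, so Rania controls Vantage.

Yes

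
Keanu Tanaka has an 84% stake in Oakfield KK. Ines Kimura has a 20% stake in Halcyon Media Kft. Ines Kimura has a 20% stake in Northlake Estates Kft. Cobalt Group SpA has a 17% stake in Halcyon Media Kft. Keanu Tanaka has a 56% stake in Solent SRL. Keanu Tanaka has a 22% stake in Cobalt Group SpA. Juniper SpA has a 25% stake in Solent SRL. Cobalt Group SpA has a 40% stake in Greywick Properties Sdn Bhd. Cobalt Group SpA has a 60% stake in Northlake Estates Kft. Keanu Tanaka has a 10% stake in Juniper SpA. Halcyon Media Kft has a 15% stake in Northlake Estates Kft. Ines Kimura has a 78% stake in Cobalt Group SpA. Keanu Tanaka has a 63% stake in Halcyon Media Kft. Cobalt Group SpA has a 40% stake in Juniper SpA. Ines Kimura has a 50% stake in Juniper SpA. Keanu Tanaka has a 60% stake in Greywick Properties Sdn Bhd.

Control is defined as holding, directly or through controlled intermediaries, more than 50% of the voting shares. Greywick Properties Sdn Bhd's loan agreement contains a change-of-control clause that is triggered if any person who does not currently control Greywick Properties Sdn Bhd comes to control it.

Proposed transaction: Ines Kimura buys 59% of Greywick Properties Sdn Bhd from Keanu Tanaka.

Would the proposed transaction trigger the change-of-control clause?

Yes

The purchase adds only to Ines's holdings (Keanu's stake shrinks), so Ines is the only person who could newly come to control Greywick.
Ines holds 78% of Cobalt, so Ines controls Cobalt.
Ines and Cobalt together hold 50% + 40% = 90% of Juniper, so Ines controls Juniper.
Ines and Cobalt together hold 20% + 60% = 80% of Northlake, so Ines controls Northlake.
In Greywick, Ines's side holds only 40%, not > 50%.
So before the transaction, Ines does not control Greywick.
After the purchase, Ines holds 59% of Greywick directly, and Keanu's stake falls to 1%.
Cobalt and Ines together hold 40% + 59% = 99% of Greywick, so Ines controls Greywick.
Ines did not control Greywick before and does after, so the clause is triggered.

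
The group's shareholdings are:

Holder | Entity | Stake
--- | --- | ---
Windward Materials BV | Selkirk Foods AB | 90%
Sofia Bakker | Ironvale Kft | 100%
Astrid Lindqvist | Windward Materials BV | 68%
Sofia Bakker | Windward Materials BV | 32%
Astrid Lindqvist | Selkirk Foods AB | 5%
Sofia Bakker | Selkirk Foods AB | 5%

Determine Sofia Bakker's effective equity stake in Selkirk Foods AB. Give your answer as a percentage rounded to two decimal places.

Sofia reaches Selkirk along 2 paths.
Via Windward: 32% × 90% = 28.8%.
Direct stake: 5% = 5%.
Total: 28.8% + 5% = 33.8%.
Rounded: 33.80%.

33.80%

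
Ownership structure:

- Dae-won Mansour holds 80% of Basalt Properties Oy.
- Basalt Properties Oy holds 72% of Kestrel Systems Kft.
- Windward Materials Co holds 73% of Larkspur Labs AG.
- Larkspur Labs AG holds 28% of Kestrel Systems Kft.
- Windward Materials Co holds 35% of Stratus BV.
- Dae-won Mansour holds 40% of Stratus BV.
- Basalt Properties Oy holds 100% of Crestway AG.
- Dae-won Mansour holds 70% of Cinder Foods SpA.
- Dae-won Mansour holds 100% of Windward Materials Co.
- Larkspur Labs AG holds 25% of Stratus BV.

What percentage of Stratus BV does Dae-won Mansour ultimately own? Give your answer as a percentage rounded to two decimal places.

Dae-won reaches Stratus along 3 paths.
Direct stake: 40% = 40%.
Via Windward: 100% × 35% = 35%.
Via Windward → Larkspur: 100% × 73% × 25% = 18.25%.
Total: 40% + 35% + 18.25% = 93.25%.

93.25%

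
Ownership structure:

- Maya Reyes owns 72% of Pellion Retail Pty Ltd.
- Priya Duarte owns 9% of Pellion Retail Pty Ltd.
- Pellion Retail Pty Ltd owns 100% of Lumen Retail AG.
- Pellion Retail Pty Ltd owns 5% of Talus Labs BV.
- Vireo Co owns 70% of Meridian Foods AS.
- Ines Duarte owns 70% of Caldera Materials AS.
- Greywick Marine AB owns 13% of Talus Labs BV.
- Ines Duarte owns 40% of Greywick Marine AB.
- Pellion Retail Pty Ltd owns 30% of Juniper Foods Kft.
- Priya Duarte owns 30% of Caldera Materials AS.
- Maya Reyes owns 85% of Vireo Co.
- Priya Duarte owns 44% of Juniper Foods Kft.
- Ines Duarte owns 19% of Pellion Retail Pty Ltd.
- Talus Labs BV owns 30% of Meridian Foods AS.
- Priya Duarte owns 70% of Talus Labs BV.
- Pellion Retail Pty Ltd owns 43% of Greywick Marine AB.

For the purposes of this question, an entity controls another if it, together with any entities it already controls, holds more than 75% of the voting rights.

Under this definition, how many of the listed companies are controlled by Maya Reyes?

1

Maya holds 85% of Vireo, so Maya controls Vireo.
No other company's threshold is met.
Maya controls 1 company.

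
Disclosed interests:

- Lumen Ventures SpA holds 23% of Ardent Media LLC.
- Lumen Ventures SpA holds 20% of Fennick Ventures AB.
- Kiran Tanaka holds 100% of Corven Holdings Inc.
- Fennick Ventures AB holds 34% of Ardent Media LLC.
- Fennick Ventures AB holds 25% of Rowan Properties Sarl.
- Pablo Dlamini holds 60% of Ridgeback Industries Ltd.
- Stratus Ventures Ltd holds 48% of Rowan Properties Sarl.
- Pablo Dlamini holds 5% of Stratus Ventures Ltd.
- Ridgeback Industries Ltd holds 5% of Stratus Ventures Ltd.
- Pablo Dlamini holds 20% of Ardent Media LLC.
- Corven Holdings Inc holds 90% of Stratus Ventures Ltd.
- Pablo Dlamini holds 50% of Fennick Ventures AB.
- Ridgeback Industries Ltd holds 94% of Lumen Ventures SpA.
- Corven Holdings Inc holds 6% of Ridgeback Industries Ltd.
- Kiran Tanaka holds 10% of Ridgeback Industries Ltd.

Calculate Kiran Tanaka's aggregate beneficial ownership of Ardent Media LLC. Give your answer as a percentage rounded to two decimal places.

4.48%

Kiran reaches Ardent along 4 paths.
Via Ridgeback → Lumen: 10% × 94% × 23% = 2.162%.
Via Corven → Ridgeback → Lumen: 100% × 6% × 94% × 23% = 1.2972%.
Via Ridgeback → Lumen → Fennick: 10% × 94% × 20% × 34% = 0.6392%.
Via Corven → Ridgeback → Lumen → Fennick: 100% × 6% × 94% × 20% × 34% = 0.38352%.
Total: 2.162% + 1.2972% + 0.6392% + 0.38352% = 4.48192%.
Rounded: 4.48%.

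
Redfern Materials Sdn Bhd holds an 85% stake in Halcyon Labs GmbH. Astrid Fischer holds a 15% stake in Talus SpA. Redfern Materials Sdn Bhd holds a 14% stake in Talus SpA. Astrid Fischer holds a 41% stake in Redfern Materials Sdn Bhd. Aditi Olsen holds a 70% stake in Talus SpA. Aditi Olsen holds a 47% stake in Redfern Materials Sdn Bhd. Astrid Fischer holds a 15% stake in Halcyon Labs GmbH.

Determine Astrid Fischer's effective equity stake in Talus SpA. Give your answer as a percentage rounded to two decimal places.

Astrid reaches Talus along 2 paths.
Direct stake: 15% = 15%.
Via Redfern: 41% × 14% = 5.74%.
Total: 15% + 5.74% = 20.74%.

20.74%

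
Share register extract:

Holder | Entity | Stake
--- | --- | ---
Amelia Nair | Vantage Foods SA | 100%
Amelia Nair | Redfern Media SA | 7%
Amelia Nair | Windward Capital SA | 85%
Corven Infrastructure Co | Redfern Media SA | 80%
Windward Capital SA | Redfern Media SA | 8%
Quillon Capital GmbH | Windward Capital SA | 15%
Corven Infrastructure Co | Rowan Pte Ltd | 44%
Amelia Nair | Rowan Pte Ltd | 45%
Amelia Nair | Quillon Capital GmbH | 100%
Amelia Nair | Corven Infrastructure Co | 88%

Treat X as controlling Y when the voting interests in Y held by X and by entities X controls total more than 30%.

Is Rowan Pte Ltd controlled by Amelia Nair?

Yes

Amelia holds 88% of Corven, so Amelia controls Corven.
Amelia and Corven together hold 45% + 44% = 89% of Rowan, so Amelia controls Rowan.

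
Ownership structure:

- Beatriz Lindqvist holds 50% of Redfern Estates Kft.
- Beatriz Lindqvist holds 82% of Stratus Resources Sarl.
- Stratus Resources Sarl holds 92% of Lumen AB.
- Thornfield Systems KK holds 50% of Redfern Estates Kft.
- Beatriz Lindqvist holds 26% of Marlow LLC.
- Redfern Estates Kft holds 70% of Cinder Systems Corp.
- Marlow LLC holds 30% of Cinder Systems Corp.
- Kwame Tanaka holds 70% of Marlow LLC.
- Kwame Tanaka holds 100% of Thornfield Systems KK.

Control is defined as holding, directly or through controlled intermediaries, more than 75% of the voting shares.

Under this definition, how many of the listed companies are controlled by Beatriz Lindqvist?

Beatriz holds 82% of Stratus, so Beatriz controls Stratus.
Stratus holds 92% of Lumen, so Beatriz controls Lumen.
No other company's threshold is met.
Beatriz controls 2 companies.

2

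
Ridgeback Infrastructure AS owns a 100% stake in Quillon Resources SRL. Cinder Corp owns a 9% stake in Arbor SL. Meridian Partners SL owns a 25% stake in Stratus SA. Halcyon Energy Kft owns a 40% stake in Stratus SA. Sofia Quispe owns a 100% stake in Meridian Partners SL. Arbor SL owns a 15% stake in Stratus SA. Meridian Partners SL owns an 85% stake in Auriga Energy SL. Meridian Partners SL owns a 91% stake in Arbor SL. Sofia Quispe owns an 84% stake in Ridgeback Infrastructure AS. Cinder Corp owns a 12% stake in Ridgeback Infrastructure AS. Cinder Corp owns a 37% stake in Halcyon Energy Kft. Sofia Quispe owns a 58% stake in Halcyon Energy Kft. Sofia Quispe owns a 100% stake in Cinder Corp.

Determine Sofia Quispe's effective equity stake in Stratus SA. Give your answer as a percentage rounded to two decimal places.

78.00%

Sofia reaches Stratus along 5 paths.
Via Halcyon: 58% × 40% = 23.2%.
Via Cinder → Halcyon: 100% × 37% × 40% = 14.8%.
Via Meridian: 100% × 25% = 25%.
Via Meridian → Arbor: 100% × 91% × 15% = 13.65%.
Via Cinder → Arbor: 100% × 9% × 15% = 1.35%.
Total: 23.2% + 14.8% + 25% + 13.65% + 1.35% = 78%.
Rounded: 78.00%.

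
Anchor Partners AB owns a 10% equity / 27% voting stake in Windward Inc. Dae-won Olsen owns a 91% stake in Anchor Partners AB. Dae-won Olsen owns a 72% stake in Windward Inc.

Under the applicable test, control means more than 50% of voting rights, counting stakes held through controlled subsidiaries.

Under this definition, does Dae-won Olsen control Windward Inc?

Yes

Dae-won holds 91% of Anchor, so Dae-won controls Anchor.
Anchor and Dae-won together hold 27% + 72% = 99% of Windward, so Dae-won controls Windward.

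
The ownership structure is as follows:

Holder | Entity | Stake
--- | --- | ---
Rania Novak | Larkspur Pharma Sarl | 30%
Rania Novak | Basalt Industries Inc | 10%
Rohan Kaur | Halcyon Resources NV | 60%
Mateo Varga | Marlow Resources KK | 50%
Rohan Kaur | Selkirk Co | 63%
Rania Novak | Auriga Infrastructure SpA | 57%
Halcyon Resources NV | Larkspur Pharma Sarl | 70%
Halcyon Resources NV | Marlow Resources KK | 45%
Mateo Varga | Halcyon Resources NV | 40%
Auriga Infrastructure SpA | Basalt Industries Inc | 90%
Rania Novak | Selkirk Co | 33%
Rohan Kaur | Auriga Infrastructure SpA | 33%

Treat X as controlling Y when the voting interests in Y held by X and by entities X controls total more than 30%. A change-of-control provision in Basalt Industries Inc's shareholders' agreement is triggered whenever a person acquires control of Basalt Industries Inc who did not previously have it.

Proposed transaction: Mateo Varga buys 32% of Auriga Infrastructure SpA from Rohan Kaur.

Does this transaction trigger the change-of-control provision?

Yes

The purchase adds only to Mateo's holdings (Rohan's stake shrinks), so Mateo is the only person who could newly come to control Basalt.
Mateo holds 40% of Halcyon, so Mateo controls Halcyon.
Halcyon holds 70% of Larkspur, so Mateo controls Larkspur.
Mateo and Halcyon together hold 50% + 45% = 95% of Marlow, so Mateo controls Marlow.
Neither Mateo nor any entity Mateo controls holds any voting interest in Basalt.
So before the transaction, Mateo does not control Basalt.
After the purchase, Mateo holds 32% of Auriga directly, and Rohan's stake falls to 1%.
Mateo holds 32% of Auriga, so Mateo controls Auriga.
Auriga holds 90% of Basalt, so Mateo controls Basalt.
Mateo did not control Basalt before and does after, so the clause is triggered.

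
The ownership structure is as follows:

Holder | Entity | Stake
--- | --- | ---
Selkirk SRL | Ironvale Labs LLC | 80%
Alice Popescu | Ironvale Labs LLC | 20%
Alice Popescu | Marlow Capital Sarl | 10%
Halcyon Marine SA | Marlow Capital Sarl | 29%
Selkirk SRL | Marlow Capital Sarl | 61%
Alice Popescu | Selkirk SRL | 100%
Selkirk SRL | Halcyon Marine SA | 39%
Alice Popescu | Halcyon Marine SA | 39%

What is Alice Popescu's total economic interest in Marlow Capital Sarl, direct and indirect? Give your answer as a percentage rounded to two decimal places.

93.62%

Alice reaches Marlow along 4 paths.
Via Selkirk: 100% × 61% = 61%.
Via Selkirk → Halcyon: 100% × 39% × 29% = 11.31%.
Via Halcyon: 39% × 29% = 11.31%.
Direct stake: 10% = 10%.
Total: 61% + 11.31% + 11.31% + 10% = 93.62%.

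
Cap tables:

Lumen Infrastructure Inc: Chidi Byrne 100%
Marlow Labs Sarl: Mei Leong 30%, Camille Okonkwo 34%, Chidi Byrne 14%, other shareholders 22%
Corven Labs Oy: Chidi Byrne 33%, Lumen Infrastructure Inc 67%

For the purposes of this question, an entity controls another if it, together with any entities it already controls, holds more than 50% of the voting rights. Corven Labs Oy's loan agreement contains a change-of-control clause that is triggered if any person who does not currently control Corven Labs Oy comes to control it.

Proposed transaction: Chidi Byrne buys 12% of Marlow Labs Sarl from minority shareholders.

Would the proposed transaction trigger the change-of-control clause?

The purchase changes only Chidi's holdings, so Chidi is the only person who could newly come to control Corven.
Chidi holds 100% of Lumen, so Chidi controls Lumen.
Chidi and Lumen together hold 33% + 67% = 100% of Corven, so Chidi controls Corven.
So Chidi already controls Corven before the transaction.
After the purchase, Chidi's direct stake in Marlow rises to 14% + 12% = 26%.
Chidi controlled Corven already, so this is not a new person acquiring control; every other person's position is unchanged or reduced.
No new person acquires control, so the clause is not triggered.

No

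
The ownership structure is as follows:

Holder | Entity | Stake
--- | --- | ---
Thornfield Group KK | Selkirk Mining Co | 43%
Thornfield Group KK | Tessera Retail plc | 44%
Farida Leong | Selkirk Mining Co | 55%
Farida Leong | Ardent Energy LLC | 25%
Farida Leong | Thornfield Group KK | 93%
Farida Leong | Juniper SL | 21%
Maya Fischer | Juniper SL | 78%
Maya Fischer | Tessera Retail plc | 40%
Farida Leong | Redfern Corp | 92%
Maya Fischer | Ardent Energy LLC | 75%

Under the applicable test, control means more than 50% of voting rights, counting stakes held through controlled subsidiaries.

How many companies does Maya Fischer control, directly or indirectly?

2

Maya holds 75% of Ardent, so Maya controls Ardent.
Maya holds 78% of Juniper, so Maya controls Juniper.
No other company's threshold is met.
Maya controls 2 companies.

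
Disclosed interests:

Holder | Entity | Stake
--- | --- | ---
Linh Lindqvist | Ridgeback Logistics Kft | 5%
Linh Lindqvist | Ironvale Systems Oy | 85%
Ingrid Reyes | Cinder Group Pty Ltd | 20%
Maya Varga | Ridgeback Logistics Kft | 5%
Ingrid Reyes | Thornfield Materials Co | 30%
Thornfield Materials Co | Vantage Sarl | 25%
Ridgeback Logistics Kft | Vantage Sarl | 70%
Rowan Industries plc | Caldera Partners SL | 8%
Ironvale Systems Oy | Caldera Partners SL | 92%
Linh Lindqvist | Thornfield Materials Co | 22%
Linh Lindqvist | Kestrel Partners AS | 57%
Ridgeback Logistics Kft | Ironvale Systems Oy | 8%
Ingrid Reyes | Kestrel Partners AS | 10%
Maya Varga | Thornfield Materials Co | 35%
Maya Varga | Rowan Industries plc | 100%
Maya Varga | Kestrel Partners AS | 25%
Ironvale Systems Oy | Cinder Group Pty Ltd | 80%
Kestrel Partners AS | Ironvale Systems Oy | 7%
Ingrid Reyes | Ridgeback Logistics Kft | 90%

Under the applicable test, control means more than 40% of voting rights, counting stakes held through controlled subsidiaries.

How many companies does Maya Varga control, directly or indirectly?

Maya holds 100% of Rowan, so Maya controls Rowan.
No other company's threshold is met.
Maya controls 1 company.

1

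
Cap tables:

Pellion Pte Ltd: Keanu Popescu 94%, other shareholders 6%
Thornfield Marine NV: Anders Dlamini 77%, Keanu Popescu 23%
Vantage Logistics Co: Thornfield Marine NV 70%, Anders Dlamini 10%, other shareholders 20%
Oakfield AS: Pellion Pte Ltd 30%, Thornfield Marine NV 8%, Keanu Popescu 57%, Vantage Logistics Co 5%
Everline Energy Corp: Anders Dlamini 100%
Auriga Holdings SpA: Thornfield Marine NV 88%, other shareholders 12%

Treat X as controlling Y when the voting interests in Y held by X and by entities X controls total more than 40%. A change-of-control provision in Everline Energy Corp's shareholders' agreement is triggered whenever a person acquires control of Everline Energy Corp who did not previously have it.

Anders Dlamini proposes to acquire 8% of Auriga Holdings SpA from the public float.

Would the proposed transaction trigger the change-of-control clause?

The purchase changes only Anders's holdings, so Anders is the only person who could newly come to control Everline.
Anders holds 100% of Everline, so Anders controls Everline.
So Anders already controls Everline before the transaction.
After the purchase, Anders holds 8% of Auriga directly.
Anders controlled Everline already, so this is not a new person acquiring control; every other person's position is unchanged or reduced.
No new person acquires control, so the clause is not triggered.

No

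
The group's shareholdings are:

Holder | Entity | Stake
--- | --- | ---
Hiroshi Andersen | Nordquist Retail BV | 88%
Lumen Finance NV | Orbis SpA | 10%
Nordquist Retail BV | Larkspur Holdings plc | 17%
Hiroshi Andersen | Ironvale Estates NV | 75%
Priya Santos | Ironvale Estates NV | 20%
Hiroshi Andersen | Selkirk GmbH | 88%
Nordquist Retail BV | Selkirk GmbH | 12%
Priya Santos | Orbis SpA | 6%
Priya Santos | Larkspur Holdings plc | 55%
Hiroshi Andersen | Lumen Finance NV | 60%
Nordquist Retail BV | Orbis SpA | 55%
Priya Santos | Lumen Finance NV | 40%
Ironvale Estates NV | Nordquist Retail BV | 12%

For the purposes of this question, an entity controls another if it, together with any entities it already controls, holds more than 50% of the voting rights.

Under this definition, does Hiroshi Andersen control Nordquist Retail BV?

Yes

Hiroshi holds 75% of Ironvale, so Hiroshi controls Ironvale.
Hiroshi and Ironvale together hold 88% + 12% = 100% of Nordquist, so Hiroshi controls Nordquist.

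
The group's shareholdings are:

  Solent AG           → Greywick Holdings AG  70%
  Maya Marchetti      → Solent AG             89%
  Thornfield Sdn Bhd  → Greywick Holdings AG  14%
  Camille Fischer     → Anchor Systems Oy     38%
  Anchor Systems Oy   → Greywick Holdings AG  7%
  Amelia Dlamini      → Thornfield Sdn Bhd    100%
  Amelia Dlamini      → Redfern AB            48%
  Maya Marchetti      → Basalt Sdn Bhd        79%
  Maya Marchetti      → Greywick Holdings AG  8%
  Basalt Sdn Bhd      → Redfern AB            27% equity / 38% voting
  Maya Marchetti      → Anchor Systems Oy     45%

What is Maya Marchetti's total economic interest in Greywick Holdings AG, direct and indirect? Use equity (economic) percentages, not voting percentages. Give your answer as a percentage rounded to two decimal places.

73.45%

Maya reaches Greywick along 3 paths.
Via Anchor: 45% × 7% = 3.15%.
Via Solent: 89% × 70% = 62.3%.
Direct stake: 8% = 8%.
Total: 3.15% + 62.3% + 8% = 73.45%.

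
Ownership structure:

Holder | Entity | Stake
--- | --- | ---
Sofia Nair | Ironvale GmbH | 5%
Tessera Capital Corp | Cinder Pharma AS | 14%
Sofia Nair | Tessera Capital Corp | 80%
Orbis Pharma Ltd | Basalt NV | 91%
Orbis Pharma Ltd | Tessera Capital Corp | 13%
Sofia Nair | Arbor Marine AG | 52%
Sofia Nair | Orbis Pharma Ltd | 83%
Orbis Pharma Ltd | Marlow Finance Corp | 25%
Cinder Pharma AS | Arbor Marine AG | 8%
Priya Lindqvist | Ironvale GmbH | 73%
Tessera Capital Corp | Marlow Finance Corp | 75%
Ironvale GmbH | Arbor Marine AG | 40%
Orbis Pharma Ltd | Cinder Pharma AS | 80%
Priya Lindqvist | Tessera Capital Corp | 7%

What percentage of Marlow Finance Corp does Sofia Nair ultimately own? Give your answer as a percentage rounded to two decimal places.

88.84%

Sofia reaches Marlow along 3 paths.
Via Orbis: 83% × 25% = 20.75%.
Via Tessera: 80% × 75% = 60%.
Via Orbis → Tessera: 83% × 13% × 75% = 8.0925%.
Total: 20.75% + 60% + 8.0925% = 88.8425%.
Rounded: 88.84%.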